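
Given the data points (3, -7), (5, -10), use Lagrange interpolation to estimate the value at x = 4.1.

Lagrange interpolation formula:
P(x) = Σ yᵢ × Lᵢ(x)
where Lᵢ(x) = Π_{j≠i} (x - xⱼ)/(xᵢ - xⱼ)

L_0(4.1) = (4.1 - 5)/(3 - 5) = 0.450000
L_1(4.1) = (4.1 - 3)/(5 - 3) = 0.550000

P(4.1) = (-7)×L_0(4.1) + (-10)×L_1(4.1)
P(4.1) = -8.650000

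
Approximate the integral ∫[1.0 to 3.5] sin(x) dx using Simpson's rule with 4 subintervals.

f(x) = sin(x)
a = 1.0, b = 3.5, n = 4
h = (b - a)/n = 0.625000

Simpson's rule: (h/3)[f(x₀) + 4f(x₁) + 2f(x₂) + ... + f(xₙ)]

x_0 = 1.0000, f(x_0) = 0.841471, coefficient = 1
x_1 = 1.6250, f(x_1) = 0.998531, coefficient = 4
x_2 = 2.2500, f(x_2) = 0.778073, coefficient = 2
x_3 = 2.8750, f(x_3) = 0.263446, coefficient = 4
x_4 = 3.5000, f(x_4) = -0.350783, coefficient = 1

I ≈ (0.625000/3) × 7.094743 = 1.478072
Exact value: 1.476759
Error: 0.001313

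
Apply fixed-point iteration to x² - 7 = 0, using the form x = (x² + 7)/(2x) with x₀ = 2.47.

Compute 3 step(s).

Equation: x² - 7 = 0
Fixed-point form: x = (x² + 7)/(2x)
x₀ = 2.47

x_1 = g(2.470000) = 2.652004
x_2 = g(2.652004) = 2.645759
x_3 = g(2.645759) = 2.645751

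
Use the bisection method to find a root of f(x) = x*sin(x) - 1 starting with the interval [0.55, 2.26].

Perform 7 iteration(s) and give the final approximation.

f(x) = x*sin(x) - 1
Initial interval: [0.55, 2.26]

Iteration 1:
  c_1 = (0.550000 + 2.260000)/2 = 1.405000
  f(c_1) = f(1.405000) = 0.385734
  f(a) × f(c) < 0, new interval: [0.550000, 1.405000]
Iteration 2:
  c_2 = (0.550000 + 1.405000)/2 = 0.977500
  f(c_2) = f(0.977500) = -0.189553
  f(a) × f(c) ≥ 0, new interval: [0.977500, 1.405000]
Iteration 3:
  c_3 = (0.977500 + 1.405000)/2 = 1.191250
  f(c_3) = f(1.191250) = 0.106472
  f(a) × f(c) < 0, new interval: [0.977500, 1.191250]
Iteration 4:
  c_4 = (0.977500 + 1.191250)/2 = 1.084375
  f(c_4) = f(1.084375) = -0.041400
  f(a) × f(c) ≥ 0, new interval: [1.084375, 1.191250]
Iteration 5:
  c_5 = (1.084375 + 1.191250)/2 = 1.137812
  f(c_5) = f(1.137812) = 0.032813
  f(a) × f(c) < 0, new interval: [1.084375, 1.137812]
Iteration 6:
  c_6 = (1.084375 + 1.137812)/2 = 1.111094
  f(c_6) = f(1.111094) = -0.004255
  f(a) × f(c) ≥ 0, new interval: [1.111094, 1.137812]
Iteration 7:
  c_7 = (1.111094 + 1.137812)/2 = 1.124453
  f(c_7) = f(1.124453) = 0.014292
  f(a) × f(c) < 0, new interval: [1.111094, 1.124453]

After 7 iteration(s), the approximation is c_7 = 1.124453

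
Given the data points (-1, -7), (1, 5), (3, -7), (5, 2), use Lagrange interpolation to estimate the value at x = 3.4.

Lagrange interpolation formula:
P(x) = Σ yᵢ × Lᵢ(x)
where Lᵢ(x) = Π_{j≠i} (x - xⱼ)/(xᵢ - xⱼ)

L_0(3.4) = (3.4 - 1)/(-1 - 1) × (3.4 - 3)/(-1 - 3) × (3.4 - 5)/(-1 - 5) = 0.032000
L_1(3.4) = (3.4 - (-1))/(1 - (-1)) × (3.4 - 3)/(1 - 3) × (3.4 - 5)/(1 - 5) = -0.176000
L_2(3.4) = (3.4 - (-1))/(3 - (-1)) × (3.4 - 1)/(3 - 1) × (3.4 - 5)/(3 - 5) = 1.056000
L_3(3.4) = (3.4 - (-1))/(5 - (-1)) × (3.4 - 1)/(5 - 1) × (3.4 - 3)/(5 - 3) = 0.088000

P(3.4) = (-7)×L_0(3.4) + 5×L_1(3.4) + (-7)×L_2(3.4) + 2×L_3(3.4)
P(3.4) = -8.320000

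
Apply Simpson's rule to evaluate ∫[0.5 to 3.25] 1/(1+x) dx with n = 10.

f(x) = 1/(1+x)
a = 0.5, b = 3.25, n = 10
h = (b - a)/n = 0.275000

Simpson's rule: (h/3)[f(x₀) + 4f(x₁) + 2f(x₂) + ... + f(xₙ)]

x_0 = 0.5000, f(x_0) = 0.666667, coefficient = 1
x_1 = 0.7750, f(x_1) = 0.563380, coefficient = 4
x_2 = 1.0500, f(x_2) = 0.487805, coefficient = 2
x_3 = 1.3250, f(x_3) = 0.430108, coefficient = 4
x_4 = 1.6000, f(x_4) = 0.384615, coefficient = 2
x_5 = 1.8750, f(x_5) = 0.347826, coefficient = 4
x_6 = 2.1500, f(x_6) = 0.317460, coefficient = 2
x_7 = 2.4250, f(x_7) = 0.291971, coefficient = 4
x_8 = 2.7000, f(x_8) = 0.270270, coefficient = 2
x_9 = 2.9750, f(x_9) = 0.251572, coefficient = 4
x_10 = 3.2500, f(x_10) = 0.235294, coefficient = 1

I ≈ (0.275000/3) × 11.361691 = 1.041488
Exact value: 1.041454
Error: 0.000034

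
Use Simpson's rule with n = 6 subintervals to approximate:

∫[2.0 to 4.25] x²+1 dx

f(x) = x²+1
a = 2.0, b = 4.25, n = 6
h = (b - a)/n = 0.375000

Simpson's rule: (h/3)[f(x₀) + 4f(x₁) + 2f(x₂) + ... + f(xₙ)]

x_0 = 2.0000, f(x_0) = 5.000000, coefficient = 1
x_1 = 2.3750, f(x_1) = 6.640625, coefficient = 4
x_2 = 2.7500, f(x_2) = 8.562500, coefficient = 2
x_3 = 3.1250, f(x_3) = 10.765625, coefficient = 4
x_4 = 3.5000, f(x_4) = 13.250000, coefficient = 2
x_5 = 3.8750, f(x_5) = 16.015625, coefficient = 4
x_6 = 4.2500, f(x_6) = 19.062500, coefficient = 1

I ≈ (0.375000/3) × 201.375000 = 25.171875
Exact value: 25.171875
Error: 0.000000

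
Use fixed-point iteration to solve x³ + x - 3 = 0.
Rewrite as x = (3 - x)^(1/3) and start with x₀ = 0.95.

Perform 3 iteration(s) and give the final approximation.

Equation: x³ + x - 3 = 0
Fixed-point form: x = (3 - x)^(1/3)
x₀ = 0.95

x_1 = g(0.950000) = 1.270334
x_2 = g(1.270334) = 1.200386
x_3 = g(1.200386) = 1.216354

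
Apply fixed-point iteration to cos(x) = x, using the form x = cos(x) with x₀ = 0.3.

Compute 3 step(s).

Equation: cos(x) = x
Fixed-point form: x = cos(x)
x₀ = 0.3

x_1 = g(0.300000) = 0.955336
x_2 = g(0.955336) = 0.577334
x_3 = g(0.577334) = 0.837921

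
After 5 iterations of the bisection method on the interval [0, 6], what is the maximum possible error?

Bisection error bound: |error| ≤ (b-a)/2^n
|error| ≤ (6 - 0)/2^5 = 6/2^5
|error| ≤ 0.1875000000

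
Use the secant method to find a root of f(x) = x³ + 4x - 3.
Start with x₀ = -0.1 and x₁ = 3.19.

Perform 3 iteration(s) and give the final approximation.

f(x) = x³ + 4x - 3
x₀ = -0.1, x₁ = 3.19

Secant formula: x_{n+1} = x_n - f(x_n)(x_n - x_{n-1})/(f(x_n) - f(x_{n-1}))

Iteration 1:
  f(-0.100000) = -3.401000
  f(3.190000) = 42.221759
  x_2 = 3.190000 - 42.221759×(3.190000 - (-0.100000))/(42.221759 - (-3.401000))
       = 0.145257
Iteration 2:
  f(3.190000) = 42.221759
  f(0.145257) = -2.415908
  x_3 = 0.145257 - (-2.415908)×(0.145257 - 3.190000)/(-2.415908 - 42.221759)
       = 0.310046
Iteration 3:
  f(0.145257) = -2.415908
  f(0.310046) = -1.730011
  x_4 = 0.310046 - (-1.730011)×(0.310046 - 0.145257)/(-1.730011 - (-2.415908))
       = 0.725688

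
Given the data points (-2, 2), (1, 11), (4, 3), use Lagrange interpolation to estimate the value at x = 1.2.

Lagrange interpolation formula:
P(x) = Σ yᵢ × Lᵢ(x)
where Lᵢ(x) = Π_{j≠i} (x - xⱼ)/(xᵢ - xⱼ)

L_0(1.2) = (1.2 - 1)/(-2 - 1) × (1.2 - 4)/(-2 - 4) = -0.031111
L_1(1.2) = (1.2 - (-2))/(1 - (-2)) × (1.2 - 4)/(1 - 4) = 0.995556
L_2(1.2) = (1.2 - (-2))/(4 - (-2)) × (1.2 - 1)/(4 - 1) = 0.035556

P(1.2) = 2×L_0(1.2) + 11×L_1(1.2) + 3×L_2(1.2)
P(1.2) = 10.995556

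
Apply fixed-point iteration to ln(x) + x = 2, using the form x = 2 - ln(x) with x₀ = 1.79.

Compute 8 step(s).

Equation: ln(x) + x = 2
Fixed-point form: x = 2 - ln(x)
x₀ = 1.79

x_1 = g(1.790000) = 1.417784
x_2 = g(1.417784) = 1.650905
x_3 = g(1.650905) = 1.498677
x_4 = g(1.498677) = 1.595418
x_5 = g(1.595418) = 1.532865
x_6 = g(1.532865) = 1.572862
x_7 = g(1.572862) = 1.547103
x_8 = g(1.547103) = 1.563616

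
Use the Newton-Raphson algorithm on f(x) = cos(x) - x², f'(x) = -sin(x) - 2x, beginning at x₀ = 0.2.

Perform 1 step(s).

f(x) = cos(x) - x²
f'(x) = -sin(x) - 2x
x₀ = 0.2

Newton-Raphson formula: x_{n+1} = x_n - f(x_n)/f'(x_n)

Iteration 1:
  f(0.200000) = 0.940067
  f'(0.200000) = -0.598669
  x_1 = 0.200000 - 0.940067/(-0.598669) = 1.770260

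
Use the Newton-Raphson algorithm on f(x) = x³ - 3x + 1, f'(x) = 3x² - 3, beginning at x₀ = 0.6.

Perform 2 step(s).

f(x) = x³ - 3x + 1
f'(x) = 3x² - 3
x₀ = 0.6

Newton-Raphson formula: x_{n+1} = x_n - f(x_n)/f'(x_n)

Iteration 1:
  f(0.600000) = -0.584000
  f'(0.600000) = -1.920000
  x_1 = 0.600000 - (-0.584000)/(-1.920000) = 0.295833
Iteration 2:
  f(0.295833) = 0.138391
  f'(0.295833) = -2.737448
  x_2 = 0.295833 - 0.138391/(-2.737448) = 0.346388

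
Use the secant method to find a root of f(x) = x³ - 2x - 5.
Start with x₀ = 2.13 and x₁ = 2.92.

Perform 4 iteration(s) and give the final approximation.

f(x) = x³ - 2x - 5
x₀ = 2.13, x₁ = 2.92

Secant formula: x_{n+1} = x_n - f(x_n)(x_n - x_{n-1})/(f(x_n) - f(x_{n-1}))

Iteration 1:
  f(2.130000) = 0.403597
  f(2.920000) = 14.057088
  x_2 = 2.920000 - 14.057088×(2.920000 - 2.130000)/(14.057088 - 0.403597)
       = 2.106648
Iteration 2:
  f(2.920000) = 14.057088
  f(2.106648) = 0.135931
  x_3 = 2.106648 - 0.135931×(2.106648 - 2.920000)/(0.135931 - 14.057088)
       = 2.098706
Iteration 3:
  f(2.106648) = 0.135931
  f(2.098706) = 0.046476
  x_4 = 2.098706 - 0.046476×(2.098706 - 2.106648)/(0.046476 - 0.135931)
       = 2.094580
Iteration 4:
  f(2.098706) = 0.046476
  f(2.094580) = 0.000314
  x_5 = 2.094580 - 0.000314×(2.094580 - 2.098706)/(0.000314 - 0.046476)
       = 2.094552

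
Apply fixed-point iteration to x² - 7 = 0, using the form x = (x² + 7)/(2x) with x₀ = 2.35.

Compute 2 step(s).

Equation: x² - 7 = 0
Fixed-point form: x = (x² + 7)/(2x)
x₀ = 2.35

x_1 = g(2.350000) = 2.664362
x_2 = g(2.664362) = 2.645816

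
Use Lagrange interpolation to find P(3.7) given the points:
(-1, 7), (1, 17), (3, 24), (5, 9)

Lagrange interpolation formula:
P(x) = Σ yᵢ × Lᵢ(x)
where Lᵢ(x) = Π_{j≠i} (x - xⱼ)/(xᵢ - xⱼ)

L_0(3.7) = (3.7 - 1)/(-1 - 1) × (3.7 - 3)/(-1 - 3) × (3.7 - 5)/(-1 - 5) = 0.051188
L_1(3.7) = (3.7 - (-1))/(1 - (-1)) × (3.7 - 3)/(1 - 3) × (3.7 - 5)/(1 - 5) = -0.267313
L_2(3.7) = (3.7 - (-1))/(3 - (-1)) × (3.7 - 1)/(3 - 1) × (3.7 - 5)/(3 - 5) = 1.031062
L_3(3.7) = (3.7 - (-1))/(5 - (-1)) × (3.7 - 1)/(5 - 1) × (3.7 - 3)/(5 - 3) = 0.185063

P(3.7) = 7×L_0(3.7) + 17×L_1(3.7) + 24×L_2(3.7) + 9×L_3(3.7)
P(3.7) = 22.225062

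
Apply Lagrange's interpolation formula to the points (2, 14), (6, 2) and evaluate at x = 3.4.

Lagrange interpolation formula:
P(x) = Σ yᵢ × Lᵢ(x)
where Lᵢ(x) = Π_{j≠i} (x - xⱼ)/(xᵢ - xⱼ)

L_0(3.4) = (3.4 - 6)/(2 - 6) = 0.650000
L_1(3.4) = (3.4 - 2)/(6 - 2) = 0.350000

P(3.4) = 14×L_0(3.4) + 2×L_1(3.4)
P(3.4) = 9.800000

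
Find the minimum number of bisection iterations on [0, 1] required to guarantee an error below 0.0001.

We need (b-a)/2^n ≤ 0.0001
(1 - 0)/2^n ≤ 0.0001
1/2^n ≤ 0.0001
2^n ≥ 10000
n ≥ log₂(10000) = 13.29
n ≥ 14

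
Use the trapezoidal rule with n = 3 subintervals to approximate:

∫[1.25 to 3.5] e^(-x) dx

f(x) = e^(-x)
a = 1.25, b = 3.5, n = 3
h = (b - a)/n = 0.750000

Trapezoidal rule: (h/2)[f(x₀) + 2f(x₁) + 2f(x₂) + ... + f(xₙ)]

x_0 = 1.2500, f(x_0) = 0.286505, coefficient = 1
x_1 = 2.0000, f(x_1) = 0.135335, coefficient = 2
x_2 = 2.7500, f(x_2) = 0.063928, coefficient = 2
x_3 = 3.5000, f(x_3) = 0.030197, coefficient = 1

I ≈ (0.750000/2) × 0.715228 = 0.268211
Exact value: 0.256307
Error: 0.011903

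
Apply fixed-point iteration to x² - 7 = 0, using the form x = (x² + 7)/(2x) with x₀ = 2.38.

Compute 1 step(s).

Equation: x² - 7 = 0
Fixed-point form: x = (x² + 7)/(2x)
x₀ = 2.38

x_1 = g(2.380000) = 2.660588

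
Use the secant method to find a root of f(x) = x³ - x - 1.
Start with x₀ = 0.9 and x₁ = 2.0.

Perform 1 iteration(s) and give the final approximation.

f(x) = x³ - x - 1
x₀ = 0.9, x₁ = 2.0

Secant formula: x_{n+1} = x_n - f(x_n)(x_n - x_{n-1})/(f(x_n) - f(x_{n-1}))

Iteration 1:
  f(0.900000) = -1.171000
  f(2.000000) = 5.000000
  x_2 = 2.000000 - 5.000000×(2.000000 - 0.900000)/(5.000000 - (-1.171000))
       = 1.108734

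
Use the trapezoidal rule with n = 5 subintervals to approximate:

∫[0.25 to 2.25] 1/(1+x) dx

f(x) = 1/(1+x)
a = 0.25, b = 2.25, n = 5
h = (b - a)/n = 0.400000

Trapezoidal rule: (h/2)[f(x₀) + 2f(x₁) + 2f(x₂) + ... + f(xₙ)]

x_0 = 0.2500, f(x_0) = 0.800000, coefficient = 1
x_1 = 0.6500, f(x_1) = 0.606061, coefficient = 2
x_2 = 1.0500, f(x_2) = 0.487805, coefficient = 2
x_3 = 1.4500, f(x_3) = 0.408163, coefficient = 2
x_4 = 1.8500, f(x_4) = 0.350877, coefficient = 2
x_5 = 2.2500, f(x_5) = 0.307692, coefficient = 1

I ≈ (0.400000/2) × 4.813504 = 0.962701
Exact value: 0.955511
Error: 0.007189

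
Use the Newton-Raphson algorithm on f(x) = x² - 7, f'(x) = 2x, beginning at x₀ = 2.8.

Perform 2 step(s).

f(x) = x² - 7
f'(x) = 2x
x₀ = 2.8

Newton-Raphson formula: x_{n+1} = x_n - f(x_n)/f'(x_n)

Iteration 1:
  f(2.800000) = 0.840000
  f'(2.800000) = 5.600000
  x_1 = 2.800000 - 0.840000/5.600000 = 2.650000
Iteration 2:
  f(2.650000) = 0.022500
  f'(2.650000) = 5.300000
  x_2 = 2.650000 - 0.022500/5.300000 = 2.645755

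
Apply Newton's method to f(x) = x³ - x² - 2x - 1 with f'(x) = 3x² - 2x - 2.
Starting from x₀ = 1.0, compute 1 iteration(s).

f(x) = x³ - x² - 2x - 1
f'(x) = 3x² - 2x - 2
x₀ = 1.0

Newton-Raphson formula: x_{n+1} = x_n - f(x_n)/f'(x_n)

Iteration 1:
  f(1.000000) = -3.000000
  f'(1.000000) = -1.000000
  x_1 = 1.000000 - (-3.000000)/(-1.000000) = -2.000000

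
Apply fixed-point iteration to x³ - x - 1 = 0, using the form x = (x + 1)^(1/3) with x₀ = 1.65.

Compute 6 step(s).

Equation: x³ - x - 1 = 0
Fixed-point form: x = (x + 1)^(1/3)
x₀ = 1.65

x_1 = g(1.650000) = 1.383828
x_2 = g(1.383828) = 1.335852
x_3 = g(1.335852) = 1.326829
x_4 = g(1.326829) = 1.325119
x_5 = g(1.325119) = 1.324794
x_6 = g(1.324794) = 1.324732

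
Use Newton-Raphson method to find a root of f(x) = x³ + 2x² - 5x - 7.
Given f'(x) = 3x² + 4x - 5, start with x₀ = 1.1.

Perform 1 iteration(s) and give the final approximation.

f(x) = x³ + 2x² - 5x - 7
f'(x) = 3x² + 4x - 5
x₀ = 1.1

Newton-Raphson formula: x_{n+1} = x_n - f(x_n)/f'(x_n)

Iteration 1:
  f(1.100000) = -8.749000
  f'(1.100000) = 3.030000
  x_1 = 1.100000 - (-8.749000)/3.030000 = 3.987459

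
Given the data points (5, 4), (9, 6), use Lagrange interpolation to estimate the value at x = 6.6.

Lagrange interpolation formula:
P(x) = Σ yᵢ × Lᵢ(x)
where Lᵢ(x) = Π_{j≠i} (x - xⱼ)/(xᵢ - xⱼ)

L_0(6.6) = (6.6 - 9)/(5 - 9) = 0.600000
L_1(6.6) = (6.6 - 5)/(9 - 5) = 0.400000

P(6.6) = 4×L_0(6.6) + 6×L_1(6.6)
P(6.6) = 4.800000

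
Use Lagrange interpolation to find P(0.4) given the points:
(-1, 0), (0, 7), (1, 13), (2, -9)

Lagrange interpolation formula:
P(x) = Σ yᵢ × Lᵢ(x)
where Lᵢ(x) = Π_{j≠i} (x - xⱼ)/(xᵢ - xⱼ)

L_0(0.4) = (0.4 - 0)/(-1 - 0) × (0.4 - 1)/(-1 - 1) × (0.4 - 2)/(-1 - 2) = -0.064000
L_1(0.4) = (0.4 - (-1))/(0 - (-1)) × (0.4 - 1)/(0 - 1) × (0.4 - 2)/(0 - 2) = 0.672000
L_2(0.4) = (0.4 - (-1))/(1 - (-1)) × (0.4 - 0)/(1 - 0) × (0.4 - 2)/(1 - 2) = 0.448000
L_3(0.4) = (0.4 - (-1))/(2 - (-1)) × (0.4 - 0)/(2 - 0) × (0.4 - 1)/(2 - 1) = -0.056000

P(0.4) = 0×L_0(0.4) + 7×L_1(0.4) + 13×L_2(0.4) + (-9)×L_3(0.4)
P(0.4) = 11.032000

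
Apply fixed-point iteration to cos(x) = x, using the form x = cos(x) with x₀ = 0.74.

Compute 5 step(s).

Equation: cos(x) = x
Fixed-point form: x = cos(x)
x₀ = 0.74

x_1 = g(0.740000) = 0.738469
x_2 = g(0.738469) = 0.739500
x_3 = g(0.739500) = 0.738805
x_4 = g(0.738805) = 0.739274
x_5 = g(0.739274) = 0.738958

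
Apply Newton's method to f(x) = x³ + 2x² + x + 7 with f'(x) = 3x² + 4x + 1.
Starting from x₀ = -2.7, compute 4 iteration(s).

f(x) = x³ + 2x² + x + 7
f'(x) = 3x² + 4x + 1
x₀ = -2.7

Newton-Raphson formula: x_{n+1} = x_n - f(x_n)/f'(x_n)

Iteration 1:
  f(-2.700000) = -0.803000
  f'(-2.700000) = 12.070000
  x_1 = -2.700000 - (-0.803000)/12.070000 = -2.633471
Iteration 2:
  f(-2.633471) = -0.026704
  f'(-2.633471) = 11.271629
  x_2 = -2.633471 - (-0.026704)/11.271629 = -2.631102
Iteration 3:
  f(-2.631102) = -0.000033
  f'(-2.631102) = 11.243688
  x_3 = -2.631102 - (-0.000033)/11.243688 = -2.631099
Iteration 4:
  f(-2.631099) = 0.000000
  f'(-2.631099) = 11.243653
  x_4 = -2.631099 - 0.000000/11.243653 = -2.631099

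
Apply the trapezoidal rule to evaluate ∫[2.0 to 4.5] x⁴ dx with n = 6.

f(x) = x⁴
a = 2.0, b = 4.5, n = 6
h = (b - a)/n = 0.416667

Trapezoidal rule: (h/2)[f(x₀) + 2f(x₁) + 2f(x₂) + ... + f(xₙ)]

x_0 = 2.0000, f(x_0) = 16.000000, coefficient = 1
x_1 = 2.4167, f(x_1) = 34.108845, coefficient = 2
x_2 = 2.8333, f(x_2) = 64.445216, coefficient = 2
x_3 = 3.2500, f(x_3) = 111.566406, coefficient = 2
x_4 = 3.6667, f(x_4) = 180.753086, coefficient = 2
x_5 = 4.0833, f(x_5) = 278.009307, coefficient = 2
x_6 = 4.5000, f(x_6) = 410.062500, coefficient = 1

I ≈ (0.416667/2) × 1763.828221 = 367.464213
Exact value: 362.656250
Error: 4.807963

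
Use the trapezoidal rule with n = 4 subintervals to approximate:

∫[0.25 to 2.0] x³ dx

f(x) = x³
a = 0.25, b = 2.0, n = 4
h = (b - a)/n = 0.437500

Trapezoidal rule: (h/2)[f(x₀) + 2f(x₁) + 2f(x₂) + ... + f(xₙ)]

x_0 = 0.2500, f(x_0) = 0.015625, coefficient = 1
x_1 = 0.6875, f(x_1) = 0.324951, coefficient = 2
x_2 = 1.1250, f(x_2) = 1.423828, coefficient = 2
x_3 = 1.5625, f(x_3) = 3.814697, coefficient = 2
x_4 = 2.0000, f(x_4) = 8.000000, coefficient = 1

I ≈ (0.437500/2) × 19.142578 = 4.187439
Exact value: 3.999023
Error: 0.188416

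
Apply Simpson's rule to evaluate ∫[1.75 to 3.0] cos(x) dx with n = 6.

f(x) = cos(x)
a = 1.75, b = 3.0, n = 6
h = (b - a)/n = 0.208333

Simpson's rule: (h/3)[f(x₀) + 4f(x₁) + 2f(x₂) + ... + f(xₙ)]

x_0 = 1.7500, f(x_0) = -0.178246, coefficient = 1
x_1 = 1.9583, f(x_1) = -0.377909, coefficient = 4
x_2 = 2.1667, f(x_2) = -0.561229, coefficient = 2
x_3 = 2.3750, f(x_3) = -0.720278, coefficient = 4
x_4 = 2.5833, f(x_4) = -0.848178, coefficient = 2
x_5 = 2.7917, f(x_5) = -0.939398, coefficient = 4
x_6 = 3.0000, f(x_6) = -0.989992, coefficient = 1

I ≈ (0.208333/3) × -12.137397 = -0.842875
Exact value: -0.842866
Error: 0.000009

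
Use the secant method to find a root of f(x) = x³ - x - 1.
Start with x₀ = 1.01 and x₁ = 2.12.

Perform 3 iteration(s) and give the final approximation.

f(x) = x³ - x - 1
x₀ = 1.01, x₁ = 2.12

Secant formula: x_{n+1} = x_n - f(x_n)(x_n - x_{n-1})/(f(x_n) - f(x_{n-1}))

Iteration 1:
  f(1.010000) = -0.979699
  f(2.120000) = 6.408128
  x_2 = 2.120000 - 6.408128×(2.120000 - 1.010000)/(6.408128 - (-0.979699))
       = 1.157197
Iteration 2:
  f(2.120000) = 6.408128
  f(1.157197) = -0.607589
  x_3 = 1.157197 - (-0.607589)×(1.157197 - 2.120000)/(-0.607589 - 6.408128)
       = 1.240580
Iteration 3:
  f(1.157197) = -0.607589
  f(1.240580) = -0.331281
  x_4 = 1.240580 - (-0.331281)×(1.240580 - 1.157197)/(-0.331281 - (-0.607589))
       = 1.340552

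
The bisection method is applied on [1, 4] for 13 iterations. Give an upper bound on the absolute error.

Bisection error bound: |error| ≤ (b-a)/2^n
|error| ≤ (4 - 1)/2^13 = 3/2^13
|error| ≤ 0.0003662109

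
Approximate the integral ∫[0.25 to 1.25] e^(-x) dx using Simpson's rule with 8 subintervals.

f(x) = e^(-x)
a = 0.25, b = 1.25, n = 8
h = (b - a)/n = 0.125000

Simpson's rule: (h/3)[f(x₀) + 4f(x₁) + 2f(x₂) + ... + f(xₙ)]

x_0 = 0.2500, f(x_0) = 0.778801, coefficient = 1
x_1 = 0.3750, f(x_1) = 0.687289, coefficient = 4
x_2 = 0.5000, f(x_2) = 0.606531, coefficient = 2
x_3 = 0.6250, f(x_3) = 0.535261, coefficient = 4
x_4 = 0.7500, f(x_4) = 0.472367, coefficient = 2
x_5 = 0.8750, f(x_5) = 0.416862, coefficient = 4
x_6 = 1.0000, f(x_6) = 0.367879, coefficient = 2
x_7 = 1.1250, f(x_7) = 0.324652, coefficient = 4
x_8 = 1.2500, f(x_8) = 0.286505, coefficient = 1

I ≈ (0.125000/3) × 11.815120 = 0.492297
Exact value: 0.492296
Error: 0.000001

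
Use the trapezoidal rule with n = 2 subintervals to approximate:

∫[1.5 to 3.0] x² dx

f(x) = x²
a = 1.5, b = 3.0, n = 2
h = (b - a)/n = 0.750000

Trapezoidal rule: (h/2)[f(x₀) + 2f(x₁) + 2f(x₂) + ... + f(xₙ)]

x_0 = 1.5000, f(x_0) = 2.250000, coefficient = 1
x_1 = 2.2500, f(x_1) = 5.062500, coefficient = 2
x_2 = 3.0000, f(x_2) = 9.000000, coefficient = 1

I ≈ (0.750000/2) × 21.375000 = 8.015625
Exact value: 7.875000
Error: 0.140625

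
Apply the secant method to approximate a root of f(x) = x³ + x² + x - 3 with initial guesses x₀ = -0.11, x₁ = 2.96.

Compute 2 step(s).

f(x) = x³ + x² + x - 3
x₀ = -0.11, x₁ = 2.96

Secant formula: x_{n+1} = x_n - f(x_n)(x_n - x_{n-1})/(f(x_n) - f(x_{n-1}))

Iteration 1:
  f(-0.110000) = -3.099231
  f(2.960000) = 34.655936
  x_2 = 2.960000 - 34.655936×(2.960000 - (-0.110000))/(34.655936 - (-3.099231))
       = 0.142009
Iteration 2:
  f(2.960000) = 34.655936
  f(0.142009) = -2.834961
  x_3 = 0.142009 - (-2.834961)×(0.142009 - 2.960000)/(-2.834961 - 34.655936)
       = 0.355098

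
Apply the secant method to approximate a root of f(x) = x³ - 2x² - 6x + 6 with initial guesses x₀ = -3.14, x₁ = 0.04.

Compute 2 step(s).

f(x) = x³ - 2x² - 6x + 6
x₀ = -3.14, x₁ = 0.04

Secant formula: x_{n+1} = x_n - f(x_n)(x_n - x_{n-1})/(f(x_n) - f(x_{n-1}))

Iteration 1:
  f(-3.140000) = -25.838344
  f(0.040000) = 5.756864
  x_2 = 0.040000 - 5.756864×(0.040000 - (-3.140000))/(5.756864 - (-25.838344))
       = -0.539418
Iteration 2:
  f(0.040000) = 5.756864
  f(-0.539418) = 8.497609
  x_3 = -0.539418 - 8.497609×(-0.539418 - 0.040000)/(8.497609 - 5.756864)
       = 1.257052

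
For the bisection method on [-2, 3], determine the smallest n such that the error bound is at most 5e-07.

We need (b-a)/2^n ≤ 5e-07
(3 - (-2))/2^n ≤ 5e-07
5/2^n ≤ 5e-07
2^n ≥ 10000000
n ≥ log₂(10000000) = 23.25
n ≥ 24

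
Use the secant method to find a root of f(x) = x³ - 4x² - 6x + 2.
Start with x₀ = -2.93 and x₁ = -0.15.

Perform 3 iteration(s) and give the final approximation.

f(x) = x³ - 4x² - 6x + 2
x₀ = -2.93, x₁ = -0.15

Secant formula: x_{n+1} = x_n - f(x_n)(x_n - x_{n-1})/(f(x_n) - f(x_{n-1}))

Iteration 1:
  f(-2.930000) = -39.913357
  f(-0.150000) = 2.806625
  x_2 = -0.150000 - 2.806625×(-0.150000 - (-2.930000))/(2.806625 - (-39.913357))
       = -0.332641
Iteration 2:
  f(-0.150000) = 2.806625
  f(-0.332641) = 3.516439
  x_3 = -0.332641 - 3.516439×(-0.332641 - (-0.150000))/(3.516439 - 2.806625)
       = 0.572168
Iteration 3:
  f(-0.332641) = 3.516439
  f(0.572168) = -2.555195
  x_4 = 0.572168 - (-2.555195)×(0.572168 - (-0.332641))/(-2.555195 - 3.516439)
       = 0.191387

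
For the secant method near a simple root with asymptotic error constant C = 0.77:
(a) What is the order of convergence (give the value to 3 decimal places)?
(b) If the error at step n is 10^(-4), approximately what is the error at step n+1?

(a) Secant method has superlinear convergence with order φ = (1+√5)/2 ≈ 1.618.
    This means |e_{n+1}| ≈ C|e_n|^1.618.

(b) With |e_n| = 10^(-4) and C = 0.77:
    |e_{n+1}| ≈ 0.77 × (10^(-4))^1.618 = 0.77 × 10^(-6.47)

(a) ≈ 1.618 (golden ratio); (b) |e_{n+1}| ≈ 2.596e-07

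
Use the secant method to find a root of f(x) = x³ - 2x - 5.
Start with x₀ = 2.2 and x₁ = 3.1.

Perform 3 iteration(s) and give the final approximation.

f(x) = x³ - 2x - 5
x₀ = 2.2, x₁ = 3.1

Secant formula: x_{n+1} = x_n - f(x_n)(x_n - x_{n-1})/(f(x_n) - f(x_{n-1}))

Iteration 1:
  f(2.200000) = 1.248000
  f(3.100000) = 18.591000
  x_2 = 3.100000 - 18.591000×(3.100000 - 2.200000)/(18.591000 - 1.248000)
       = 2.135236
Iteration 2:
  f(3.100000) = 18.591000
  f(2.135236) = 0.464567
  x_3 = 2.135236 - 0.464567×(2.135236 - 3.100000)/(0.464567 - 18.591000)
       = 2.110510
Iteration 3:
  f(2.135236) = 0.464567
  f(2.110510) = 0.179723
  x_4 = 2.110510 - 0.179723×(2.110510 - 2.135236)/(0.179723 - 0.464567)
       = 2.094909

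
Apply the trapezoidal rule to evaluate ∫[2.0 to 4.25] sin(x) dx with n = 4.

f(x) = sin(x)
a = 2.0, b = 4.25, n = 4
h = (b - a)/n = 0.562500

Trapezoidal rule: (h/2)[f(x₀) + 2f(x₁) + 2f(x₂) + ... + f(xₙ)]

x_0 = 2.0000, f(x_0) = 0.909297, coefficient = 1
x_1 = 2.5625, f(x_1) = 0.547265, coefficient = 2
x_2 = 3.1250, f(x_2) = 0.016592, coefficient = 2
x_3 = 3.6875, f(x_3) = -0.519194, coefficient = 2
x_4 = 4.2500, f(x_4) = -0.894989, coefficient = 1

I ≈ (0.562500/2) × 0.103634 = 0.029147
Exact value: 0.029941
Error: 0.000794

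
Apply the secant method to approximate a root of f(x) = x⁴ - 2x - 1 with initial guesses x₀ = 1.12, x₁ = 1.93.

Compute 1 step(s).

f(x) = x⁴ - 2x - 1
x₀ = 1.12, x₁ = 1.93

Secant formula: x_{n+1} = x_n - f(x_n)(x_n - x_{n-1})/(f(x_n) - f(x_{n-1}))

Iteration 1:
  f(1.120000) = -1.666481
  f(1.930000) = 9.014880
  x_2 = 1.930000 - 9.014880×(1.930000 - 1.120000)/(9.014880 - (-1.666481))
       = 1.246374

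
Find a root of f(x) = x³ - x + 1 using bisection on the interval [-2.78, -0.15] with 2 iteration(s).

f(x) = x³ - x + 1
Initial interval: [-2.78, -0.15]

Iteration 1:
  c_1 = (-2.780000 + (-0.150000))/2 = -1.465000
  f(c_1) = f(-1.465000) = -0.679220
  f(a) × f(c) ≥ 0, new interval: [-1.465000, -0.150000]
Iteration 2:
  c_2 = (-1.465000 + (-0.150000))/2 = -0.807500
  f(c_2) = f(-0.807500) = 1.280965
  f(a) × f(c) < 0, new interval: [-1.465000, -0.807500]

After 2 iteration(s), the approximation is c_2 = -0.807500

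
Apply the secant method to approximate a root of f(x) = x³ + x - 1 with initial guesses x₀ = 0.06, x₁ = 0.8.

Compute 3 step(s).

f(x) = x³ + x - 1
x₀ = 0.06, x₁ = 0.8

Secant formula: x_{n+1} = x_n - f(x_n)(x_n - x_{n-1})/(f(x_n) - f(x_{n-1}))

Iteration 1:
  f(0.060000) = -0.939784
  f(0.800000) = 0.312000
  x_2 = 0.800000 - 0.312000×(0.800000 - 0.060000)/(0.312000 - (-0.939784))
       = 0.615559
Iteration 2:
  f(0.800000) = 0.312000
  f(0.615559) = -0.151197
  x_3 = 0.615559 - (-0.151197)×(0.615559 - 0.800000)/(-0.151197 - 0.312000)
       = 0.675765
Iteration 3:
  f(0.615559) = -0.151197
  f(0.675765) = -0.015642
  x_4 = 0.675765 - (-0.015642)×(0.675765 - 0.615559)/(-0.015642 - (-0.151197))
       = 0.682712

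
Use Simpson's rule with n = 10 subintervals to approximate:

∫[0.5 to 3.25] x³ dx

f(x) = x³
a = 0.5, b = 3.25, n = 10
h = (b - a)/n = 0.275000

Simpson's rule: (h/3)[f(x₀) + 4f(x₁) + 2f(x₂) + ... + f(xₙ)]

x_0 = 0.5000, f(x_0) = 0.125000, coefficient = 1
x_1 = 0.7750, f(x_1) = 0.465484, coefficient = 4
x_2 = 1.0500, f(x_2) = 1.157625, coefficient = 2
x_3 = 1.3250, f(x_3) = 2.326203, coefficient = 4
x_4 = 1.6000, f(x_4) = 4.096000, coefficient = 2
x_5 = 1.8750, f(x_5) = 6.591797, coefficient = 4
x_6 = 2.1500, f(x_6) = 9.938375, coefficient = 2
x_7 = 2.4250, f(x_7) = 14.260516, coefficient = 4
x_8 = 2.7000, f(x_8) = 19.683000, coefficient = 2
x_9 = 2.9750, f(x_9) = 26.330609, coefficient = 4
x_10 = 3.2500, f(x_10) = 34.328125, coefficient = 1

I ≈ (0.275000/3) × 304.101563 = 27.875977
Exact value: 27.875977
Error: 0.000000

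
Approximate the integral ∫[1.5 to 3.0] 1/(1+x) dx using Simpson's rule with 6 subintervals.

f(x) = 1/(1+x)
a = 1.5, b = 3.0, n = 6
h = (b - a)/n = 0.250000

Simpson's rule: (h/3)[f(x₀) + 4f(x₁) + 2f(x₂) + ... + f(xₙ)]

x_0 = 1.5000, f(x_0) = 0.400000, coefficient = 1
x_1 = 1.7500, f(x_1) = 0.363636, coefficient = 4
x_2 = 2.0000, f(x_2) = 0.333333, coefficient = 2
x_3 = 2.2500, f(x_3) = 0.307692, coefficient = 4
x_4 = 2.5000, f(x_4) = 0.285714, coefficient = 2
x_5 = 2.7500, f(x_5) = 0.266667, coefficient = 4
x_6 = 3.0000, f(x_6) = 0.250000, coefficient = 1

I ≈ (0.250000/3) × 5.640077 = 0.470006
Exact value: 0.470004
Error: 0.000003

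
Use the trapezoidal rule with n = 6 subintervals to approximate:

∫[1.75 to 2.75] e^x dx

f(x) = e^x
a = 1.75, b = 2.75, n = 6
h = (b - a)/n = 0.166667

Trapezoidal rule: (h/2)[f(x₀) + 2f(x₁) + 2f(x₂) + ... + f(xₙ)]

x_0 = 1.7500, f(x_0) = 5.754603, coefficient = 1
x_1 = 1.9167, f(x_1) = 6.798260, coefficient = 2
x_2 = 2.0833, f(x_2) = 8.031195, coefficient = 2
x_3 = 2.2500, f(x_3) = 9.487736, coefficient = 2
x_4 = 2.4167, f(x_4) = 11.208436, coefficient = 2
x_5 = 2.5833, f(x_5) = 13.241202, coefficient = 2
x_6 = 2.7500, f(x_6) = 15.642632, coefficient = 1

I ≈ (0.166667/2) × 118.930891 = 9.910908
Exact value: 9.888029
Error: 0.022878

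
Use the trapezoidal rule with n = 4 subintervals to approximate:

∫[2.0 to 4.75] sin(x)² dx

f(x) = sin(x)²
a = 2.0, b = 4.75, n = 4
h = (b - a)/n = 0.687500

Trapezoidal rule: (h/2)[f(x₀) + 2f(x₁) + 2f(x₂) + ... + f(xₙ)]

x_0 = 2.0000, f(x_0) = 0.826822, coefficient = 1
x_1 = 2.6875, f(x_1) = 0.192411, coefficient = 2
x_2 = 3.3750, f(x_2) = 0.053497, coefficient = 2
x_3 = 4.0625, f(x_3) = 0.633856, coefficient = 2
x_4 = 4.7500, f(x_4) = 0.998586, coefficient = 1

I ≈ (0.687500/2) × 3.584937 = 1.232322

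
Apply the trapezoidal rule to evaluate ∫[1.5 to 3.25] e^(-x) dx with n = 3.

f(x) = e^(-x)
a = 1.5, b = 3.25, n = 3
h = (b - a)/n = 0.583333

Trapezoidal rule: (h/2)[f(x₀) + 2f(x₁) + 2f(x₂) + ... + f(xₙ)]

x_0 = 1.5000, f(x_0) = 0.223130, coefficient = 1
x_1 = 2.0833, f(x_1) = 0.124514, coefficient = 2
x_2 = 2.6667, f(x_2) = 0.069483, coefficient = 2
x_3 = 3.2500, f(x_3) = 0.038774, coefficient = 1

I ≈ (0.583333/2) × 0.649900 = 0.189554
Exact value: 0.184356
Error: 0.005198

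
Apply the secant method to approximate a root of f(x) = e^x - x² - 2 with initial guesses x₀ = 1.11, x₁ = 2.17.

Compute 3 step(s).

f(x) = e^x - x² - 2
x₀ = 1.11, x₁ = 2.17

Secant formula: x_{n+1} = x_n - f(x_n)(x_n - x_{n-1})/(f(x_n) - f(x_{n-1}))

Iteration 1:
  f(1.110000) = -0.197742
  f(2.170000) = 2.049384
  x_2 = 2.170000 - 2.049384×(2.170000 - 1.110000)/(2.049384 - (-0.197742))
       = 1.203277
Iteration 2:
  f(2.170000) = 2.049384
  f(1.203277) = -0.116860
  x_3 = 1.203277 - (-0.116860)×(1.203277 - 2.170000)/(-0.116860 - 2.049384)
       = 1.255428
Iteration 3:
  f(1.203277) = -0.116860
  f(1.255428) = -0.066759
  x_4 = 1.255428 - (-0.066759)×(1.255428 - 1.203277)/(-0.066759 - (-0.116860))
       = 1.324919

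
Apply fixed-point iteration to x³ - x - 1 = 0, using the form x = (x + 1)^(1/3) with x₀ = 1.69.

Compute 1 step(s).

Equation: x³ - x - 1 = 0
Fixed-point form: x = (x + 1)^(1/3)
x₀ = 1.69

x_1 = g(1.690000) = 1.390755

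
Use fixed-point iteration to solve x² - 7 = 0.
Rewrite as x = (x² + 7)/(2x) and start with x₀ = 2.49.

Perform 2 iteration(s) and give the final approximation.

Equation: x² - 7 = 0
Fixed-point form: x = (x² + 7)/(2x)
x₀ = 2.49

x_1 = g(2.490000) = 2.650622
x_2 = g(2.650622) = 2.645756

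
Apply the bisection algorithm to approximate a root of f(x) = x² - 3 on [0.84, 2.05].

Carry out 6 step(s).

f(x) = x² - 3
Initial interval: [0.84, 2.05]

Iteration 1:
  c_1 = (0.840000 + 2.050000)/2 = 1.445000
  f(c_1) = f(1.445000) = -0.911975
  f(a) × f(c) ≥ 0, new interval: [1.445000, 2.050000]
Iteration 2:
  c_2 = (1.445000 + 2.050000)/2 = 1.747500
  f(c_2) = f(1.747500) = 0.053756
  f(a) × f(c) < 0, new interval: [1.445000, 1.747500]
Iteration 3:
  c_3 = (1.445000 + 1.747500)/2 = 1.596250
  f(c_3) = f(1.596250) = -0.451986
  f(a) × f(c) ≥ 0, new interval: [1.596250, 1.747500]
Iteration 4:
  c_4 = (1.596250 + 1.747500)/2 = 1.671875
  f(c_4) = f(1.671875) = -0.204834
  f(a) × f(c) ≥ 0, new interval: [1.671875, 1.747500]
Iteration 5:
  c_5 = (1.671875 + 1.747500)/2 = 1.709687
  f(c_5) = f(1.709687) = -0.076969
  f(a) × f(c) ≥ 0, new interval: [1.709687, 1.747500]
Iteration 6:
  c_6 = (1.709687 + 1.747500)/2 = 1.728594
  f(c_6) = f(1.728594) = -0.011964
  f(a) × f(c) ≥ 0, new interval: [1.728594, 1.747500]

After 6 iteration(s), the approximation is c_6 = 1.728594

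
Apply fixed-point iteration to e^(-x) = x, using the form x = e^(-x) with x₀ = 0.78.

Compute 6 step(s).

Equation: e^(-x) = x
Fixed-point form: x = e^(-x)
x₀ = 0.78

x_1 = g(0.780000) = 0.458406
x_2 = g(0.458406) = 0.632291
x_3 = g(0.632291) = 0.531373
x_4 = g(0.531373) = 0.587797
x_5 = g(0.587797) = 0.555550
x_6 = g(0.555550) = 0.573757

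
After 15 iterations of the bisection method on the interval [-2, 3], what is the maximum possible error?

Bisection error bound: |error| ≤ (b-a)/2^n
|error| ≤ (3 - (-2))/2^15 = 5/2^15
|error| ≤ 0.0001525879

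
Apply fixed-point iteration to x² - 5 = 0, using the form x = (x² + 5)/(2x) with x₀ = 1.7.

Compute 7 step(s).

Equation: x² - 5 = 0
Fixed-point form: x = (x² + 5)/(2x)
x₀ = 1.7

x_1 = g(1.700000) = 2.320588
x_2 = g(2.320588) = 2.237607
x_3 = g(2.237607) = 2.236069
x_4 = g(2.236069) = 2.236068
x_5 = g(2.236068) = 2.236068
x_6 = g(2.236068) = 2.236068
x_7 = g(2.236068) = 2.236068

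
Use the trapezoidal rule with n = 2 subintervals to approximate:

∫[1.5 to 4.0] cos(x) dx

f(x) = cos(x)
a = 1.5, b = 4.0, n = 2
h = (b - a)/n = 1.250000

Trapezoidal rule: (h/2)[f(x₀) + 2f(x₁) + 2f(x₂) + ... + f(xₙ)]

x_0 = 1.5000, f(x_0) = 0.070737, coefficient = 1
x_1 = 2.7500, f(x_1) = -0.924302, coefficient = 2
x_2 = 4.0000, f(x_2) = -0.653644, coefficient = 1

I ≈ (1.250000/2) × -2.431511 = -1.519694
Exact value: -1.754297
Error: 0.234603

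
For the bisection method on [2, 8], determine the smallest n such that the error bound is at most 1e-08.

We need (b-a)/2^n ≤ 1e-08
(8 - 2)/2^n ≤ 1e-08
6/2^n ≤ 1e-08
2^n ≥ 600000000
n ≥ log₂(600000000) = 29.16
n ≥ 30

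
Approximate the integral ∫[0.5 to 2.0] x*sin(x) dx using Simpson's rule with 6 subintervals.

f(x) = x*sin(x)
a = 0.5, b = 2.0, n = 6
h = (b - a)/n = 0.250000

Simpson's rule: (h/3)[f(x₀) + 4f(x₁) + 2f(x₂) + ... + f(xₙ)]

x_0 = 0.5000, f(x_0) = 0.239713, coefficient = 1
x_1 = 0.7500, f(x_1) = 0.511229, coefficient = 4
x_2 = 1.0000, f(x_2) = 0.841471, coefficient = 2
x_3 = 1.2500, f(x_3) = 1.186231, coefficient = 4
x_4 = 1.5000, f(x_4) = 1.496242, coefficient = 2
x_5 = 1.7500, f(x_5) = 1.721975, coefficient = 4
x_6 = 2.0000, f(x_6) = 1.818595, coefficient = 1

I ≈ (0.250000/3) × 20.411476 = 1.700956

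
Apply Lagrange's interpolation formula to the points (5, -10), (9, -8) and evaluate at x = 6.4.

Lagrange interpolation formula:
P(x) = Σ yᵢ × Lᵢ(x)
where Lᵢ(x) = Π_{j≠i} (x - xⱼ)/(xᵢ - xⱼ)

L_0(6.4) = (6.4 - 9)/(5 - 9) = 0.650000
L_1(6.4) = (6.4 - 5)/(9 - 5) = 0.350000

P(6.4) = (-10)×L_0(6.4) + (-8)×L_1(6.4)
P(6.4) = -9.300000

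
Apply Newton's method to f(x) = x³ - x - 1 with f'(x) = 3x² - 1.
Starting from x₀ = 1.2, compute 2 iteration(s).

f(x) = x³ - x - 1
f'(x) = 3x² - 1
x₀ = 1.2

Newton-Raphson formula: x_{n+1} = x_n - f(x_n)/f'(x_n)

Iteration 1:
  f(1.200000) = -0.472000
  f'(1.200000) = 3.320000
  x_1 = 1.200000 - (-0.472000)/3.320000 = 1.342169
Iteration 2:
  f(1.342169) = 0.075636
  f'(1.342169) = 4.404250
  x_2 = 1.342169 - 0.075636/4.404250 = 1.324995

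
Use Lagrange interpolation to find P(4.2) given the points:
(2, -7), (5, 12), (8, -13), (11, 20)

Lagrange interpolation formula:
P(x) = Σ yᵢ × Lᵢ(x)
where Lᵢ(x) = Π_{j≠i} (x - xⱼ)/(xᵢ - xⱼ)

L_0(4.2) = (4.2 - 5)/(2 - 5) × (4.2 - 8)/(2 - 8) × (4.2 - 11)/(2 - 11) = 0.127605
L_1(4.2) = (4.2 - 2)/(5 - 2) × (4.2 - 8)/(5 - 8) × (4.2 - 11)/(5 - 11) = 1.052741
L_2(4.2) = (4.2 - 2)/(8 - 2) × (4.2 - 5)/(8 - 5) × (4.2 - 11)/(8 - 11) = -0.221630
L_3(4.2) = (4.2 - 2)/(11 - 2) × (4.2 - 5)/(11 - 5) × (4.2 - 8)/(11 - 8) = 0.041284

P(4.2) = (-7)×L_0(4.2) + 12×L_1(4.2) + (-13)×L_2(4.2) + 20×L_3(4.2)
P(4.2) = 15.446519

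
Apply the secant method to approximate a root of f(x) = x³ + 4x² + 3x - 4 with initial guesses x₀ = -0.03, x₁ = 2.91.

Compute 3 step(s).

f(x) = x³ + 4x² + 3x - 4
x₀ = -0.03, x₁ = 2.91

Secant formula: x_{n+1} = x_n - f(x_n)(x_n - x_{n-1})/(f(x_n) - f(x_{n-1}))

Iteration 1:
  f(-0.030000) = -4.086427
  f(2.910000) = 63.244571
  x_2 = 2.910000 - 63.244571×(2.910000 - (-0.030000))/(63.244571 - (-4.086427))
       = 0.148433
Iteration 2:
  f(2.910000) = 63.244571
  f(0.148433) = -3.463300
  x_3 = 0.148433 - (-3.463300)×(0.148433 - 2.910000)/(-3.463300 - 63.244571)
       = 0.291807
Iteration 3:
  f(0.148433) = -3.463300
  f(0.291807) = -2.759127
  x_4 = 0.291807 - (-2.759127)×(0.291807 - 0.148433)/(-2.759127 - (-3.463300))
       = 0.853580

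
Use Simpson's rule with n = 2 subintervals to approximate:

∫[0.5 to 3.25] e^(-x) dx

f(x) = e^(-x)
a = 0.5, b = 3.25, n = 2
h = (b - a)/n = 1.375000

Simpson's rule: (h/3)[f(x₀) + 4f(x₁) + 2f(x₂) + ... + f(xₙ)]

x_0 = 0.5000, f(x_0) = 0.606531, coefficient = 1
x_1 = 1.8750, f(x_1) = 0.153355, coefficient = 4
x_2 = 3.2500, f(x_2) = 0.038774, coefficient = 1

I ≈ (1.375000/3) × 1.258725 = 0.576916
Exact value: 0.567756
Error: 0.009159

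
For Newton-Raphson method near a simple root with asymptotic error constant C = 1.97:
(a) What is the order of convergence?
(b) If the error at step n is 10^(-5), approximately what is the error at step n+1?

(a) Newton-Raphson has quadratic (order 2) convergence near simple roots.
    This means |e_{n+1}| ≈ C|e_n|².

(b) With |e_n| = 10^(-5) and C = 1.97:
    |e_{n+1}| ≈ 1.97 × (10^(-5))² = 1.97 × 10^(-10)

(a) 2 (quadratic); (b) |e_{n+1}| ≈ 1.970e-10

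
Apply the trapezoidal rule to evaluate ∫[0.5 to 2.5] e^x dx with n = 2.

f(x) = e^x
a = 0.5, b = 2.5, n = 2
h = (b - a)/n = 1.000000

Trapezoidal rule: (h/2)[f(x₀) + 2f(x₁) + 2f(x₂) + ... + f(xₙ)]

x_0 = 0.5000, f(x_0) = 1.648721, coefficient = 1
x_1 = 1.5000, f(x_1) = 4.481689, coefficient = 2
x_2 = 2.5000, f(x_2) = 12.182494, coefficient = 1

I ≈ (1.000000/2) × 22.794593 = 11.397297
Exact value: 10.533773
Error: 0.863524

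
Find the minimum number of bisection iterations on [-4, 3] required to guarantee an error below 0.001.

We need (b-a)/2^n ≤ 0.001
(3 - (-4))/2^n ≤ 0.001
7/2^n ≤ 0.001
2^n ≥ 7000
n ≥ log₂(7000) = 12.77
n ≥ 13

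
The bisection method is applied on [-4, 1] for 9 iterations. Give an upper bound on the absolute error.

Bisection error bound: |error| ≤ (b-a)/2^n
|error| ≤ (1 - (-4))/2^9 = 5/2^9
|error| ≤ 0.0097656250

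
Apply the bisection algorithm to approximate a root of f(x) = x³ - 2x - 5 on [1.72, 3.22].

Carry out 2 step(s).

f(x) = x³ - 2x - 5
Initial interval: [1.72, 3.22]

Iteration 1:
  c_1 = (1.720000 + 3.220000)/2 = 2.470000
  f(c_1) = f(2.470000) = 5.129223
  f(a) × f(c) < 0, new interval: [1.720000, 2.470000]
Iteration 2:
  c_2 = (1.720000 + 2.470000)/2 = 2.095000
  f(c_2) = f(2.095000) = 0.005007
  f(a) × f(c) < 0, new interval: [1.720000, 2.095000]

After 2 iteration(s), the approximation is c_2 = 2.095000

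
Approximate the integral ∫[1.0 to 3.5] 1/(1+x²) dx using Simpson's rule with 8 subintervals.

f(x) = 1/(1+x²)
a = 1.0, b = 3.5, n = 8
h = (b - a)/n = 0.312500

Simpson's rule: (h/3)[f(x₀) + 4f(x₁) + 2f(x₂) + ... + f(xₙ)]

x_0 = 1.0000, f(x_0) = 0.500000, coefficient = 1
x_1 = 1.3125, f(x_1) = 0.367288, coefficient = 4
x_2 = 1.6250, f(x_2) = 0.274678, coefficient = 2
x_3 = 1.9375, f(x_3) = 0.210353, coefficient = 4
x_4 = 2.2500, f(x_4) = 0.164948, coefficient = 2
x_5 = 2.5625, f(x_5) = 0.132163, coefficient = 4
x_6 = 2.8750, f(x_6) = 0.107926, coefficient = 2
x_7 = 3.1875, f(x_7) = 0.089604, coefficient = 4
x_8 = 3.5000, f(x_8) = 0.075472, coefficient = 1

I ≈ (0.312500/3) × 4.868214 = 0.507106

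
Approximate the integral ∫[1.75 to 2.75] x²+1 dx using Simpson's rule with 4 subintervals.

f(x) = x²+1
a = 1.75, b = 2.75, n = 4
h = (b - a)/n = 0.250000

Simpson's rule: (h/3)[f(x₀) + 4f(x₁) + 2f(x₂) + ... + f(xₙ)]

x_0 = 1.7500, f(x_0) = 4.062500, coefficient = 1
x_1 = 2.0000, f(x_1) = 5.000000, coefficient = 4
x_2 = 2.2500, f(x_2) = 6.062500, coefficient = 2
x_3 = 2.5000, f(x_3) = 7.250000, coefficient = 4
x_4 = 2.7500, f(x_4) = 8.562500, coefficient = 1

I ≈ (0.250000/3) × 73.750000 = 6.145833
Exact value: 6.145833
Error: 0.000000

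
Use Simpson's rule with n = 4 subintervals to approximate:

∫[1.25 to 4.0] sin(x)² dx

f(x) = sin(x)²
a = 1.25, b = 4.0, n = 4
h = (b - a)/n = 0.687500

Simpson's rule: (h/3)[f(x₀) + 4f(x₁) + 2f(x₂) + ... + f(xₙ)]

x_0 = 1.2500, f(x_0) = 0.900572, coefficient = 1
x_1 = 1.9375, f(x_1) = 0.871449, coefficient = 4
x_2 = 2.6250, f(x_2) = 0.243957, coefficient = 2
x_3 = 3.3125, f(x_3) = 0.028926, coefficient = 4
x_4 = 4.0000, f(x_4) = 0.572750, coefficient = 1

I ≈ (0.687500/3) × 5.562736 = 1.274794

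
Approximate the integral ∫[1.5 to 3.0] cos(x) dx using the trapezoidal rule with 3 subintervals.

f(x) = cos(x)
a = 1.5, b = 3.0, n = 3
h = (b - a)/n = 0.500000

Trapezoidal rule: (h/2)[f(x₀) + 2f(x₁) + 2f(x₂) + ... + f(xₙ)]

x_0 = 1.5000, f(x_0) = 0.070737, coefficient = 1
x_1 = 2.0000, f(x_1) = -0.416147, coefficient = 2
x_2 = 2.5000, f(x_2) = -0.801144, coefficient = 2
x_3 = 3.0000, f(x_3) = -0.989992, coefficient = 1

I ≈ (0.500000/2) × -3.353836 = -0.838459
Exact value: -0.856375
Error: 0.017916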